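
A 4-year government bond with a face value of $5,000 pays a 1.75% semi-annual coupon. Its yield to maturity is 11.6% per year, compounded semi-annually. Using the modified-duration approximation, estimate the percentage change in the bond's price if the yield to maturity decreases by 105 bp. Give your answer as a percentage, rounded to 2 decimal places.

+3.82%

Periodic yield y = 0.058. Modified duration first:
  t   CF        PV=CF/(1+0.058)^t    t·PV
  1        43.75        41.3516        41.3516
  2        43.75        39.0847        78.1694
  3        43.75        36.9421       110.8262
  4        43.75        34.9169       139.6675
  5        43.75        33.0027       165.0136
  6        43.75        31.1935       187.1610
  7        43.75        29.4835       206.3842
  8     5,043.75     3,212.6855    25,701.4838
  Σ                  3,458.6604    26,630.0573
P = 3,458.6604; D_Mac = 7.69953 half-year periods = 3.84976 yrs; D_mod = 3.84976/(1+0.058) = 3.63872 yrs.
ΔP/P ≈ -D_mod · Δy = -3.63872 × (-0.0105) = +0.038207 = +3.8207%.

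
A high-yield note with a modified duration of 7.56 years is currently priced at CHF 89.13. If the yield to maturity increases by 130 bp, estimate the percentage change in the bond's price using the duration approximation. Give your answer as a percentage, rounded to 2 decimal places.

-9.83%

Duration approximation: ΔP/P ≈ -D_mod · Δy = -7.56 × (+0.013) = -0.098280.
As a percentage: -9.8280%.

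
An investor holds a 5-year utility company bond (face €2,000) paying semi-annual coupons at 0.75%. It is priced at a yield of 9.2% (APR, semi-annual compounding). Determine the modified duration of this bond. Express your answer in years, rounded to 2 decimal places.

Periodic yield y = 0.046. First find Macaulay duration:
  t   CF        PV=CF/(1+0.046)^t    t·PV
  1         7.50         7.1702         7.1702
  2         7.50         6.8548        13.7097
  3         7.50         6.5534        19.6602
  4         7.50         6.2652        25.0608
  5         7.50         5.9897        29.9483
  6         7.50         5.7263        34.3576
  7         7.50         5.4744        38.3211
  8         7.50         5.2337        41.8695
  9         7.50         5.0035        45.0317
  10    2,007.50     1,280.3795    12,803.7949
  Σ                  1,334.6507    13,058.9239
P = 1,334.6507; Macaulay duration = 13,058.9239 / 1,334.6507 = 9.78453 half-year periods = 4.89226 years.
Modified duration = D_Mac / (1 + y) = 4.89226 / 1.046 = 4.67712 years.

4.68 years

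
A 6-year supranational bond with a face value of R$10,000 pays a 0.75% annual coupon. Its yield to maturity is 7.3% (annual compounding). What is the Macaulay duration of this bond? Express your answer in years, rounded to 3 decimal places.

5.861 years

Periodic yield y = 0.073. Discount each cash flow and weight by its year:
  t   CF        PV=CF/(1+0.073)^t    t·PV
  1        75.00        69.8975        69.8975
  2        75.00        65.1421       130.2842
  3        75.00        60.7103       182.1308
  4        75.00        56.5799       226.3197
  5        75.00        52.7306       263.6530
  6    10,075.00     6,601.5623    39,609.3735
  Σ                  6,906.6226    40,481.6587
Price P = Σ PV = 6,906.6226.
Macaulay duration = Σ(t·PV) / P = 40,481.6587 / 6,906.6226 = 5.86128 years.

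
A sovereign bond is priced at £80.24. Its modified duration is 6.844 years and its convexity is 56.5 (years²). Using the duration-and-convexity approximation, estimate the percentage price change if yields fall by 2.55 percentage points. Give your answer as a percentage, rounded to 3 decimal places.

Duration effect: -D_mod·Δy = -6.844 × (-0.0255) = +0.174522
Convexity effect: ½·C·(Δy)² = 0.5 × 56.5 × (-0.0255)² = +0.0183695625
ΔP/P ≈ +0.174522 + 0.0183695625 = +0.1928915625
= +19.28915625%.

+19.289%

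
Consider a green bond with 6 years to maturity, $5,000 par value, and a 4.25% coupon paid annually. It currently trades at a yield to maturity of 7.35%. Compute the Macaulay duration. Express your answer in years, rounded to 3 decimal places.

Periodic yield y = 0.0735. Discount each cash flow and weight by its year:
  t   CF        PV=CF/(1+0.0735)^t    t·PV
  1       212.50       197.9506       197.9506
  2       212.50       184.3974       368.7948
  3       212.50       171.7722       515.3165
  4       212.50       160.0113       640.0453
  5       212.50       149.0557       745.2787
  6     5,212.50     3,405.9148    20,435.4886
  Σ                  4,269.1020    22,902.8746
Price P = Σ PV = 4,269.1020.
Macaulay duration = Σ(t·PV) / P = 22,902.8746 / 4,269.1020 = 5.36480 years.

5.365 years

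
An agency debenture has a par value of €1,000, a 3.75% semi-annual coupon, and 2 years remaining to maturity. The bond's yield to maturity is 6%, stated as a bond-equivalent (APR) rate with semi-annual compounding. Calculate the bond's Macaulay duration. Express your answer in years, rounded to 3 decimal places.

Periodic yield y = 0.03. Discount each cash flow and weight by its period:
  t   CF        PV=CF/(1+0.03)^t    t·PV
  1        18.75        18.2039        18.2039
  2        18.75        17.6737        35.3473
  3        18.75        17.1589        51.4767
  4     1,018.75       905.1462     3,620.5847
  Σ                    958.1826     3,725.6127
Price P = Σ PV = 958.1826.
Macaulay duration = Σ(t·PV) / P = 3,725.6127 / 958.1826 = 3.88821 half-year periods.
In years: 3.88821 / 2 = 1.94410 years.

1.944 years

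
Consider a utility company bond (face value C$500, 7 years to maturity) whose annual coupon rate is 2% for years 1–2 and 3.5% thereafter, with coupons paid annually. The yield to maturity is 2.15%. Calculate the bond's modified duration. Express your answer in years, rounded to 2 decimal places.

Periodic yield y = 0.0215. First find Macaulay duration:
  t   CF        PV=CF/(1+0.0215)^t    t·PV
  1        10.00         9.7895         9.7895
  2        10.00         9.5835        19.1670
  3        17.50        16.4181        49.2543
  4        17.50        16.0725        64.2902
  5        17.50        15.7343        78.6713
  6        17.50        15.4031        92.4185
  7       517.50       445.9044     3,121.3308
  Σ                    528.9054     3,434.9216
P = 528.9054; Macaulay duration = 3,434.9216 / 528.9054 = 6.49440 years.
Modified duration = D_Mac / (1 + y) = 6.49440 / 1.0215 = 6.35771 years.

6.36 years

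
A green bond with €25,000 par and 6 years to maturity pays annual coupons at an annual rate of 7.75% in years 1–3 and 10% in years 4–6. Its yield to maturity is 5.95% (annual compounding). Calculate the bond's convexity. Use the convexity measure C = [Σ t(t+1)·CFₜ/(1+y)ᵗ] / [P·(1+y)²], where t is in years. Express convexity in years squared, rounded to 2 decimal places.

With y = 0.0595:
  t   CF        PV=CF/(1+0.0595)^t    t·PV        t(t+1)·PV
  1     1,937.50     1,828.6928     1,828.6928       3,657.3856
  2     1,937.50     1,725.9960     3,451.9920      10,355.9761
  3     1,937.50     1,629.0666     4,887.1997      19,548.7987
  4     2,500.00     1,983.9749     7,935.8994      39,679.4972
  5     2,500.00     1,872.5577     9,362.7884      56,176.7303
  6    27,500.00    19,441.3728   116,648.2366     816,537.6564
  Σ                 28,481.6607   144,114.8089     945,956.0442
P = 28,481.6607.
Convexity = Σ t(t+1)·PV / [P·(1+y)²] = 945,956.0442 / (28,481.6607 × 1.122540) = 29.58719.

29.59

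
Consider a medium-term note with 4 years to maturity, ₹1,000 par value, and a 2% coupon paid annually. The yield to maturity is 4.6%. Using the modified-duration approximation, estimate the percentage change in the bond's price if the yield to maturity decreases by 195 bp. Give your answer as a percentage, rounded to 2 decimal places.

+7.23%

Periodic yield y = 0.046. Modified duration first:
  t   CF        PV=CF/(1+0.046)^t    t·PV
  1        20.00        19.1205        19.1205
  2        20.00        18.2796        36.5592
  3        20.00        17.4757        52.4271
  4     1,020.00       852.0664     3,408.2656
  Σ                    906.9422     3,516.3723
P = 906.9422; D_Mac = 3.87717 yrs; D_mod = 3.87717/(1+0.046) = 3.70667 yrs.
ΔP/P ≈ -D_mod · Δy = -3.70667 × (-0.0195) = +0.072280 = +7.2280%.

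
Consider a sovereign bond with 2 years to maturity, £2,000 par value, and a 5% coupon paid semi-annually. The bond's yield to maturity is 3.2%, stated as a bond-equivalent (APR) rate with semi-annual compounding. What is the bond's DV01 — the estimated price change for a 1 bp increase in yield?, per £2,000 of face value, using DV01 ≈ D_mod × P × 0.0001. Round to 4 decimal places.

Periodic yield y = 0.016.
  t   CF        PV=CF/(1+0.016)^t    t·PV
  1        50.00        49.2126        49.2126
  2        50.00        48.4376        96.8752
  3        50.00        47.6748       143.0244
  4     2,050.00     1,923.8846     7,695.5386
  Σ                  2,069.2096     7,984.6508
P = 2,069.2096; D_Mac = 3.85879 half-year periods = 1.92940 yrs; D_mod = 1.89901 yrs.
DV01 ≈ 1.89901 × 2,069.2096 × 0.0001 = 0.392945.

£0.3929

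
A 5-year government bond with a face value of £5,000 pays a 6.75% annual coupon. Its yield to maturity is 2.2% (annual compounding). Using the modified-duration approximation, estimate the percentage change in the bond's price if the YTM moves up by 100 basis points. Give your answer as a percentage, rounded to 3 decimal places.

Periodic yield y = 0.022. Modified duration first:
  t   CF        PV=CF/(1+0.022)^t    t·PV
  1       337.50       330.2348       330.2348
  2       337.50       323.1261       646.2521
  3       337.50       316.1703       948.5109
  4       337.50       309.3643     1,237.4572
  5     5,337.50     4,787.2203    23,936.1013
  Σ                  6,066.1158    27,098.5563
P = 6,066.1158; D_Mac = 4.46720 yrs; D_mod = 4.46720/(1+0.022) = 4.37104 yrs.
ΔP/P ≈ -D_mod · Δy = -4.37104 × (+0.01) = -0.043710 = -4.3710%.

-4.371%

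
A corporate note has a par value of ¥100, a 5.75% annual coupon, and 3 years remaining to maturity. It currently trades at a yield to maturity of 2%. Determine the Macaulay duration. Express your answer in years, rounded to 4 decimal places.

2.8484 years

Periodic yield y = 0.02. Discount each cash flow and weight by its year:
  t   CF        PV=CF/(1+0.02)^t    t·PV
  1         5.75         5.6373         5.6373
  2         5.75         5.5267        11.0534
  3       105.75        99.6506       298.9518
  Σ                    110.8146       315.6425
Price P = Σ PV = 110.8146.
Macaulay duration = Σ(t·PV) / P = 315.6425 / 110.8146 = 2.84838 years.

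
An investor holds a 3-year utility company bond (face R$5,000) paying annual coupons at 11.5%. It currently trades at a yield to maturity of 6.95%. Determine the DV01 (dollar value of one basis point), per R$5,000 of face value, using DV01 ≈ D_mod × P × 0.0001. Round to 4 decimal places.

R$1.4226

Periodic yield y = 0.0695.
  t   CF        PV=CF/(1+0.0695)^t    t·PV
  1       575.00       537.6344       537.6344
  2       575.00       502.6970     1,005.3939
  3     5,575.00     4,557.2463    13,671.7390
  Σ                  5,597.5777    15,214.7674
P = 5,597.5777; D_Mac = 2.71810 yrs; D_mod = 2.54147 yrs.
DV01 ≈ 2.54147 × 5,597.5777 × 0.0001 = 1.422606.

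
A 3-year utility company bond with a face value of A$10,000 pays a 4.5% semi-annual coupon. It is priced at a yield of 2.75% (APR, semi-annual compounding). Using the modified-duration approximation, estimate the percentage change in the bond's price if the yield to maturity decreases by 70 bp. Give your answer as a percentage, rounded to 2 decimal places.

Periodic yield y = 0.01375. Modified duration first:
  t   CF        PV=CF/(1+0.01375)^t    t·PV
  1       225.00       221.9482       221.9482
  2       225.00       218.9378       437.8756
  3       225.00       215.9683       647.9048
  4       225.00       213.0390       852.1559
  5       225.00       210.1494     1,050.7471
  6    10,225.00     9,420.5902    56,523.5414
  Σ                 10,500.6329    59,734.1729
P = 10,500.6329; D_Mac = 5.68863 half-year periods = 2.84431 yrs; D_mod = 2.84431/(1+0.01375) = 2.80573 yrs.
ΔP/P ≈ -D_mod · Δy = -2.80573 × (-0.007) = +0.019640 = +1.9640%.

+1.96%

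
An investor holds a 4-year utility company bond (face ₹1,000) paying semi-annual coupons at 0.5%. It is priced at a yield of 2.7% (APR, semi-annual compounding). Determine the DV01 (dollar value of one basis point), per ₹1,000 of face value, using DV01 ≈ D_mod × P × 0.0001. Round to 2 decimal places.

Periodic yield y = 0.0135.
  t   CF        PV=CF/(1+0.0135)^t    t·PV
  1         2.50         2.4667         2.4667
  2         2.50         2.4338         4.8677
  3         2.50         2.4014         7.2043
  4         2.50         2.3694         9.4777
  5         2.50         2.3379        11.6894
  6         2.50         2.3067        13.8404
  7         2.50         2.2760        15.9321
  8     1,002.50       900.5221     7,204.1765
  Σ                    917.1141     7,269.6547
P = 917.1141; D_Mac = 7.92666 half-year periods = 3.96333 yrs; D_mod = 3.91054 yrs.
DV01 ≈ 3.91054 × 917.1141 × 0.0001 = 0.358641.

₹0.36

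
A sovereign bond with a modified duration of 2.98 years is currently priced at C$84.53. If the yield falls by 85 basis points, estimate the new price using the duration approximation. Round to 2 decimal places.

Duration approximation: ΔP/P ≈ -D_mod · Δy = -2.98 × (-0.0085) = +0.025330.
New price ≈ 84.53 × (1 + 0.025330) = 86.6711449.

C$86.67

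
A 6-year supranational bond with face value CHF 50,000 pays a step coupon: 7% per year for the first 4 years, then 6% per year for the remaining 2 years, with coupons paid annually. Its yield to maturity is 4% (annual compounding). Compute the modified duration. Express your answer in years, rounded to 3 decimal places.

4.968 years

Periodic yield y = 0.04. First find Macaulay duration:
  t   CF        PV=CF/(1+0.04)^t    t·PV
  1     3,500.00     3,365.3846     3,365.3846
  2     3,500.00     3,235.9467     6,471.8935
  3     3,500.00     3,111.4873     9,334.4618
  4     3,500.00     2,991.8147    11,967.2587
  5     3,000.00     2,465.7813    12,328.9066
  6    53,000.00    41,886.6699   251,320.0192
  Σ                 57,057.0845   294,787.9243
P = 57,057.0845; Macaulay duration = 294,787.9243 / 57,057.0845 = 5.16654 years.
Modified duration = D_Mac / (1 + y) = 5.16654 / 1.04 = 4.96783 years.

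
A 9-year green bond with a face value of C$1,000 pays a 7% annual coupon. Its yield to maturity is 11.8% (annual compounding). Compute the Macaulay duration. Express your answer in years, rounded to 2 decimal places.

Periodic yield y = 0.118. Discount each cash flow and weight by its year:
  t   CF        PV=CF/(1+0.118)^t    t·PV
  1        70.00        62.6118        62.6118
  2        70.00        56.0034       112.0068
  3        70.00        50.0925       150.2775
  4        70.00        44.8054       179.2218
  5        70.00        40.0764       200.3821
  6        70.00        35.8465       215.0792
  7        70.00        32.0631       224.4417
  8        70.00        28.6790       229.4318
  9     1,070.00       392.1097     3,528.9870
  Σ                    742.2878     4,902.4397
Price P = Σ PV = 742.2878.
Macaulay duration = Σ(t·PV) / P = 4,902.4397 / 742.2878 = 6.60450 years.

6.60 years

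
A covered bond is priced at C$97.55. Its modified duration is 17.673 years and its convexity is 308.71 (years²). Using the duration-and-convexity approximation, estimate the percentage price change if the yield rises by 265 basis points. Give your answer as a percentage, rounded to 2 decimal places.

-35.99%

Duration effect: -D_mod·Δy = -17.673 × (+0.0265) = -0.4683345
Convexity effect: ½·C·(Δy)² = 0.5 × 308.71 × (0.0265)² = +0.10839579875
ΔP/P ≈ -0.4683345 + 0.10839579875 = -0.35993870125
= -35.993870125%.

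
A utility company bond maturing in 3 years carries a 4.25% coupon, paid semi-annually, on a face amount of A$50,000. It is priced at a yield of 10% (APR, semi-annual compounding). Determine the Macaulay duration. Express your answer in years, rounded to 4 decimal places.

2.8332 years

Periodic yield y = 0.05. Discount each cash flow and weight by its period:
  t   CF        PV=CF/(1+0.05)^t    t·PV
  1     1,062.50     1,011.9048     1,011.9048
  2     1,062.50       963.7188     1,927.4376
  3     1,062.50       917.8274     2,753.4823
  4     1,062.50       874.1214     3,496.4855
  5     1,062.50       832.4966     4,162.4828
  6    51,062.50    38,103.6237   228,621.7421
  Σ                 42,703.6927   241,973.5352
Price P = Σ PV = 42,703.6927.
Macaulay duration = Σ(t·PV) / P = 241,973.5352 / 42,703.6927 = 5.66634 half-year periods.
In years: 5.66634 / 2 = 2.83317 years.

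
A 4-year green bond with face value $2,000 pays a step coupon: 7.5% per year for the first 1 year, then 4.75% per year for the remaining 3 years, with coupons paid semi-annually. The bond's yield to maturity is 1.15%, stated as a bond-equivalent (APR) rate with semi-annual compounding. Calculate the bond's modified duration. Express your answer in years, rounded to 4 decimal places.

Periodic yield y = 0.00575. First find Macaulay duration:
  t   CF        PV=CF/(1+0.00575)^t    t·PV
  1        75.00        74.5712        74.5712
  2        75.00        74.1449       148.2898
  3        47.50        46.6900       140.0699
  4        47.50        46.4230       185.6921
  5        47.50        46.1576       230.7881
  6        47.50        45.8937       275.3624
  7        47.50        45.6314       319.4195
  8     2,047.50     1,955.7061    15,645.6484
  Σ                  2,335.2178    17,019.8413
P = 2,335.2178; Macaulay duration = 17,019.8413 / 2,335.2178 = 7.28833 half-year periods = 3.64417 years.
Modified duration = D_Mac / (1 + y) = 3.64417 / 1.00575 = 3.62333 years.

3.6233 years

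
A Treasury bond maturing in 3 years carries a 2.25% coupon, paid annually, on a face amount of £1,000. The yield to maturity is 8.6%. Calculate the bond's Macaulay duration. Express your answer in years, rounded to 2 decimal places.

2.93 years

Periodic yield y = 0.086. Discount each cash flow and weight by its year:
  t   CF        PV=CF/(1+0.086)^t    t·PV
  1        22.50        20.7182        20.7182
  2        22.50        19.0776        38.1551
  3     1,022.50       798.3142     2,394.9425
  Σ                    838.1100     2,453.8159
Price P = Σ PV = 838.1100.
Macaulay duration = Σ(t·PV) / P = 2,453.8159 / 838.1100 = 2.92780 years.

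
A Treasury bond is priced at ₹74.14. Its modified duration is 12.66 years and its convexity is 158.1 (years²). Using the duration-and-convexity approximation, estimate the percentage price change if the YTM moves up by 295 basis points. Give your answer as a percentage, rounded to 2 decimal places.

Duration effect: -D_mod·Δy = -12.66 × (+0.0295) = -0.373470
Convexity effect: ½·C·(Δy)² = 0.5 × 158.1 × (0.0295)² = +0.0687932625
ΔP/P ≈ -0.373470 + 0.0687932625 = -0.3046767375
= -30.46767375%.

-30.47%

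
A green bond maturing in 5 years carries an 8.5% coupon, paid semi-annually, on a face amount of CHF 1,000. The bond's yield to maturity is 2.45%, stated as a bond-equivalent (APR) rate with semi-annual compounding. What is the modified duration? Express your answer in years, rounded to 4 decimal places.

4.2351 years

Periodic yield y = 0.01225. First find Macaulay duration:
  t   CF        PV=CF/(1+0.01225)^t    t·PV
  1        42.50        41.9857        41.9857
  2        42.50        41.4776        82.9552
  3        42.50        40.9756       122.9269
  4        42.50        40.4797       161.9190
  5        42.50        39.9899       199.9494
  6        42.50        39.5059       237.0355
  7        42.50        39.0278       273.1948
  8        42.50        38.5555       308.4442
  9        42.50        38.0889       342.8004
  10    1,042.50       922.9926     9,229.9258
  Σ                  1,283.0793    11,001.1369
P = 1,283.0793; Macaulay duration = 11,001.1369 / 1,283.0793 = 8.57401 half-year periods = 4.28701 years.
Modified duration = D_Mac / (1 + y) = 4.28701 / 1.01225 = 4.23513 years.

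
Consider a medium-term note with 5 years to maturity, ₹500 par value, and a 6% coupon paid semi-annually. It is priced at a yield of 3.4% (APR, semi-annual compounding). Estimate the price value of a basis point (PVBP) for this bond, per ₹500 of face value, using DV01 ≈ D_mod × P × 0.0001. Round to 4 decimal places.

₹0.2438

Periodic yield y = 0.017.
  t   CF        PV=CF/(1+0.017)^t    t·PV
  1        15.00        14.7493        14.7493
  2        15.00        14.5027        29.0054
  3        15.00        14.2603        42.7809
  4        15.00        14.0219        56.0877
  5        15.00        13.7875        68.9377
  6        15.00        13.5571        81.3424
  7        15.00        13.3304        93.3131
  8        15.00        13.1076       104.8609
  9        15.00        12.8885       115.9966
  10      515.00       435.1086     4,351.0863
  Σ                    559.3140     4,958.1602
P = 559.3140; D_Mac = 8.86472 half-year periods = 4.43236 yrs; D_mod = 4.35827 yrs.
DV01 ≈ 4.35827 × 559.3140 × 0.0001 = 0.243764.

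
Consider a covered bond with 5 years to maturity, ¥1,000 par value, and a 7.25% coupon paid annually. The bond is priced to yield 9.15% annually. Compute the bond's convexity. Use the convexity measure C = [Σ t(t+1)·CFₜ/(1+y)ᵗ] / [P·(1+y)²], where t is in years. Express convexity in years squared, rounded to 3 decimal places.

With y = 0.0915:
  t   CF        PV=CF/(1+0.0915)^t    t·PV        t(t+1)·PV
  1        72.50        66.4224        66.4224         132.8447
  2        72.50        60.8542       121.7084         365.1252
  3        72.50        55.7528       167.2584         669.0338
  4        72.50        51.0791       204.3163       1,021.5816
  5     1,072.50       692.2749     3,461.3746      20,768.2477
  Σ                    926.3834     4,021.0801      22,956.8329
P = 926.3834.
Convexity = Σ t(t+1)·PV / [P·(1+y)²] = 22,956.8329 / (926.3834 × 1.191372) = 20.80050.

20.800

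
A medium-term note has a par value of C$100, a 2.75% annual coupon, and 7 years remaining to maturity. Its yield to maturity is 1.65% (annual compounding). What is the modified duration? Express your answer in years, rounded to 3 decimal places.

6.379 years

Periodic yield y = 0.0165. First find Macaulay duration:
  t   CF        PV=CF/(1+0.0165)^t    t·PV
  1         2.75         2.7054         2.7054
  2         2.75         2.6614         5.3229
  3         2.75         2.6182         7.8547
  4         2.75         2.5757        10.3030
  5         2.75         2.5339        12.6697
  6         2.75         2.4928        14.9568
  7       102.75        91.6284       641.3989
  Σ                    107.2160       695.2114
P = 107.2160; Macaulay duration = 695.2114 / 107.2160 = 6.48422 years.
Modified duration = D_Mac / (1 + y) = 6.48422 / 1.0165 = 6.37896 years.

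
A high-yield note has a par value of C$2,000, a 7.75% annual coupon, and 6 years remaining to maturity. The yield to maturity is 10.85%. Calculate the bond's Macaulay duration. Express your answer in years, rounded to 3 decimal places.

Periodic yield y = 0.1085. Discount each cash flow and weight by its year:
  t   CF        PV=CF/(1+0.1085)^t    t·PV
  1       155.00       139.8286       139.8286
  2       155.00       126.1422       252.2843
  3       155.00       113.7954       341.3861
  4       155.00       102.6571       410.6283
  5       155.00        92.6090       463.0450
  6     2,155.00     1,161.5371     6,969.2227
  Σ                  1,736.5693     8,576.3951
Price P = Σ PV = 1,736.5693.
Macaulay duration = Σ(t·PV) / P = 8,576.3951 / 1,736.5693 = 4.93870 years.

4.939 years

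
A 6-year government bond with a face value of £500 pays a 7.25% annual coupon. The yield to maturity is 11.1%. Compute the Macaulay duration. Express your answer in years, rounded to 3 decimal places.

4.976 years

Periodic yield y = 0.111. Discount each cash flow and weight by its year:
  t   CF        PV=CF/(1+0.111)^t    t·PV
  1        36.25        32.6283        32.6283
  2        36.25        29.3684        58.7367
  3        36.25        26.4342        79.3025
  4        36.25        23.7931        95.1726
  5        36.25        21.4160       107.0798
  6       536.25       285.1563     1,710.9377
  Σ                    418.7962     2,083.8577
Price P = Σ PV = 418.7962.
Macaulay duration = Σ(t·PV) / P = 2,083.8577 / 418.7962 = 4.97583 years.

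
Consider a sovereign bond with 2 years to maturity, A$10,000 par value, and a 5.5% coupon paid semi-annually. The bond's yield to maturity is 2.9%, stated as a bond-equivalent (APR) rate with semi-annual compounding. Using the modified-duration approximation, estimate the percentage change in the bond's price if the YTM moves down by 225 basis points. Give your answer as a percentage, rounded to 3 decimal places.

Periodic yield y = 0.0145. Modified duration first:
  t   CF        PV=CF/(1+0.0145)^t    t·PV
  1       275.00       271.0695       271.0695
  2       275.00       267.1952       534.3903
  3       275.00       263.3762       790.1286
  4    10,275.00     9,700.0422    38,800.1689
  Σ                 10,501.6831    40,395.7574
P = 10,501.6831; D_Mac = 3.84660 half-year periods = 1.92330 yrs; D_mod = 1.92330/(1+0.0145) = 1.89581 yrs.
ΔP/P ≈ -D_mod · Δy = -1.89581 × (-0.0225) = +0.042656 = +4.2656%.

+4.266%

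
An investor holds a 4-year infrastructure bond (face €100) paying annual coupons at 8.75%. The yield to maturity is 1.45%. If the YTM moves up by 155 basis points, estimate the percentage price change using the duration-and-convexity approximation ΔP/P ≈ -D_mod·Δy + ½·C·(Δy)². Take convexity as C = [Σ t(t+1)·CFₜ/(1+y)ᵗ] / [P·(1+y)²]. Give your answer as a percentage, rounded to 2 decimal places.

-5.30%

With y = 0.0145:
  t   CF        PV=CF/(1+0.0145)^t    t·PV        t(t+1)·PV
  1         8.75         8.6249         8.6249          17.2499
  2         8.75         8.5017        17.0033          51.0100
  3         8.75         8.3802        25.1405         100.5618
  4       108.75       102.6647       410.6587       2,053.2936
  Σ                    128.1714       461.4274       2,222.1153
P = 128.1714; D_Mac = 3.60008 yrs; D_mod = 3.54863 yrs; C = 16.84501.
Duration effect: -3.54863 × (+0.0155) = -0.055004
Convexity effect: 0.5 × 16.84501 × (0.0155)² = +0.0020235
ΔP/P ≈ -0.055004 + 0.0020235 = -0.052980 = -5.2980%.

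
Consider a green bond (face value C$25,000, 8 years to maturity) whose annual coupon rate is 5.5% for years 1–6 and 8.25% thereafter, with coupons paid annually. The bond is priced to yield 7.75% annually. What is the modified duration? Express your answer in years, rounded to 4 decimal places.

6.1293 years

Periodic yield y = 0.0775. First find Macaulay duration:
  t   CF        PV=CF/(1+0.0775)^t    t·PV
  1     1,375.00     1,276.1021     1,276.1021
  2     1,375.00     1,184.3175     2,368.6350
  3     1,375.00     1,099.1346     3,297.4037
  4     1,375.00     1,020.0785     4,080.3139
  5     1,375.00       946.7086     4,733.5428
  6     1,375.00       878.6158     5,271.6950
  7     2,062.50     1,223.1311     8,561.9176
  8    27,062.50    14,894.6288   119,157.0300
  Σ                 22,522.7168   148,746.6401
P = 22,522.7168; Macaulay duration = 148,746.6401 / 22,522.7168 = 6.60429 years.
Modified duration = D_Mac / (1 + y) = 6.60429 / 1.0775 = 6.12928 years.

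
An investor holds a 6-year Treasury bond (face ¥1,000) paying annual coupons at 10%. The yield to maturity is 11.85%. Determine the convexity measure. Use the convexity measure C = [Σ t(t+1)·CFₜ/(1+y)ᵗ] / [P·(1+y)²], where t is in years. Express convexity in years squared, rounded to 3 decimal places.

24.321

With y = 0.1185:
  t   CF        PV=CF/(1+0.1185)^t    t·PV        t(t+1)·PV
  1       100.00        89.4055        89.4055         178.8109
  2       100.00        79.9334       159.8667         479.6001
  3       100.00        71.4648       214.3943         857.5773
  4       100.00        63.8934       255.5736       1,277.8681
  5       100.00        57.1242       285.6210       1,713.7257
  6     1,100.00       561.7936     3,370.7613      23,595.3294
  Σ                    923.6147     4,375.6224      28,102.9116
P = 923.6147.
Convexity = Σ t(t+1)·PV / [P·(1+y)²] = 28,102.9116 / (923.6147 × 1.251042) = 24.32140.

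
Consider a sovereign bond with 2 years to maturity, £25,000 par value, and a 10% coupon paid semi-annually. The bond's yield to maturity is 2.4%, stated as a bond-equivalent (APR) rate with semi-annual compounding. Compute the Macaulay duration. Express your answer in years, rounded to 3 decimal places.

1.872 years

Periodic yield y = 0.012. Discount each cash flow and weight by its period:
  t   CF        PV=CF/(1+0.012)^t    t·PV
  1     1,250.00     1,235.1779     1,235.1779
  2     1,250.00     1,220.5315     2,441.0630
  3     1,250.00     1,206.0588     3,618.1763
  4    26,250.00    25,026.9115   100,107.6460
  Σ                 28,688.6796   107,402.0632
Price P = Σ PV = 28,688.6796.
Macaulay duration = Σ(t·PV) / P = 107,402.0632 / 28,688.6796 = 3.74371 half-year periods.
In years: 3.74371 / 2 = 1.87185 years.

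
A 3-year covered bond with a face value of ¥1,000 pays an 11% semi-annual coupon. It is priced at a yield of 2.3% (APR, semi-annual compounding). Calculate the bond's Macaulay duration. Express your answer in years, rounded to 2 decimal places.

Periodic yield y = 0.0115. Discount each cash flow and weight by its period:
  t   CF        PV=CF/(1+0.0115)^t    t·PV
  1        55.00        54.3747        54.3747
  2        55.00        53.7565       107.5130
  3        55.00        53.1453       159.4360
  4        55.00        52.5411       210.1644
  5        55.00        51.9437       259.7187
  6     1,055.00       985.0474     5,910.2845
  Σ                  1,250.8088     6,701.4913
Price P = Σ PV = 1,250.8088.
Macaulay duration = Σ(t·PV) / P = 6,701.4913 / 1,250.8088 = 5.35773 half-year periods.
In years: 5.35773 / 2 = 2.67886 years.

2.68 years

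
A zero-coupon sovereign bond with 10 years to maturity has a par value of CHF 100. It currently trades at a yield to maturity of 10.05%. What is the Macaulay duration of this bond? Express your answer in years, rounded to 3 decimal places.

A zero-coupon bond has a single cash flow at maturity, so its Macaulay duration equals its maturity: 10 years.

10.000 years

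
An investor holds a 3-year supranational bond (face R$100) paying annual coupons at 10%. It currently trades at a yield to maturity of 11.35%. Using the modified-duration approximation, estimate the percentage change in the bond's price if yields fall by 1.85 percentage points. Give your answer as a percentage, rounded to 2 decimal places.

Periodic yield y = 0.1135. Modified duration first:
  t   CF        PV=CF/(1+0.1135)^t    t·PV
  1        10.00         8.9807         8.9807
  2        10.00         8.0653        16.1306
  3       110.00        79.6750       239.0250
  Σ                     96.7210       264.1362
P = 96.7210; D_Mac = 2.73091 yrs; D_mod = 2.73091/(1+0.1135) = 2.45255 yrs.
ΔP/P ≈ -D_mod · Δy = -2.45255 × (-0.0185) = +0.045372 = +4.5372%.

+4.54%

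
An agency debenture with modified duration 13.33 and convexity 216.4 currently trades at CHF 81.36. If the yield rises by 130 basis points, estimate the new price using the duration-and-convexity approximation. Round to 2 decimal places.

Duration effect: -D_mod·Δy = -13.33 × (+0.013) = -0.173290
Convexity effect: ½·C·(Δy)² = 0.5 × 216.4 × (0.013)² = +0.0182858
ΔP/P ≈ -0.173290 + 0.0182858 = -0.1550042
New price ≈ 81.36 × (1 - 0.1550042) = 68.748858288.

CHF 68.75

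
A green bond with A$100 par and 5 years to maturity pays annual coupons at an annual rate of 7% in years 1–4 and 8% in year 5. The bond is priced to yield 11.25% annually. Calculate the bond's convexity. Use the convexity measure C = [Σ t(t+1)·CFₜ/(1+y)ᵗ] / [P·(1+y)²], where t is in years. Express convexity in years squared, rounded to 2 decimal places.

19.97

With y = 0.1125:
  t   CF        PV=CF/(1+0.1125)^t    t·PV        t(t+1)·PV
  1         7.00         6.2921         6.2921          12.5843
  2         7.00         5.6559        11.3117          33.9351
  3         7.00         5.0839        15.2517          61.0069
  4         7.00         4.5698        18.2792          91.3962
  5       108.00        63.3758       316.8791       1,901.2749
  Σ                     84.9775       368.0140       2,100.1974
P = 84.9775.
Convexity = Σ t(t+1)·PV / [P·(1+y)²] = 2,100.1974 / (84.9775 × 1.237656) = 19.96898.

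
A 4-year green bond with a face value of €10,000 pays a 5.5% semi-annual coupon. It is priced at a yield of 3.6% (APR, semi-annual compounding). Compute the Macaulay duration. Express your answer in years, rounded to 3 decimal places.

Periodic yield y = 0.018. Discount each cash flow and weight by its period:
  t   CF        PV=CF/(1+0.018)^t    t·PV
  1       275.00       270.1375       270.1375
  2       275.00       265.3610       530.7221
  3       275.00       260.6690       782.0070
  4       275.00       256.0599     1,024.2396
  5       275.00       251.5323     1,257.6616
  6       275.00       247.0848     1,482.5088
  7       275.00       242.7159     1,699.0114
  8    10,275.00     8,908.3979    71,267.1831
  Σ                 10,701.9584    78,313.4711
Price P = Σ PV = 10,701.9584.
Macaulay duration = Σ(t·PV) / P = 78,313.4711 / 10,701.9584 = 7.31768 half-year periods.
In years: 7.31768 / 2 = 3.65884 years.

3.659 years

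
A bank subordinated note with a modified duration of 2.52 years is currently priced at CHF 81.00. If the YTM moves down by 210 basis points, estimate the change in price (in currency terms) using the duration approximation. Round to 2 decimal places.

Duration approximation: ΔP/P ≈ -D_mod · Δy = -2.52 × (-0.021) = +0.052920.
ΔP ≈ 81.00 × (+0.052920) = +4.28652.

+CHF 4.29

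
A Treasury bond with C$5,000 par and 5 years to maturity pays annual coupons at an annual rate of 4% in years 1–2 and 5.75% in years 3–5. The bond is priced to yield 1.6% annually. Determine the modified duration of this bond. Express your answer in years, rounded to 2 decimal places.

4.55 years

Periodic yield y = 0.016. First find Macaulay duration:
  t   CF        PV=CF/(1+0.016)^t    t·PV
  1       200.00       196.8504       196.8504
  2       200.00       193.7504       387.5008
  3       287.50       274.1301       822.3903
  4       287.50       269.8131     1,079.2524
  5     5,287.50     4,884.0696    24,420.3478
  Σ                  5,818.6135    26,906.3416
P = 5,818.6135; Macaulay duration = 26,906.3416 / 5,818.6135 = 4.62418 years.
Modified duration = D_Mac / (1 + y) = 4.62418 / 1.016 = 4.55136 years.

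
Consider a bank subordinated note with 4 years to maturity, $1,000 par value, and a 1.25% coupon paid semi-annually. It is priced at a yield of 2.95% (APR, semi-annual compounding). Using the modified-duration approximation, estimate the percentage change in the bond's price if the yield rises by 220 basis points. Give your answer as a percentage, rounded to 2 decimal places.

-8.48%

Periodic yield y = 0.01475. Modified duration first:
  t   CF        PV=CF/(1+0.01475)^t    t·PV
  1         6.25         6.1592         6.1592
  2         6.25         6.0696        12.1393
  3         6.25         5.9814        17.9442
  4         6.25         5.8945        23.5778
  5         6.25         5.8088        29.0439
  6         6.25         5.7243        34.3461
  7         6.25         5.6411        39.4880
  8     1,006.25       895.0214     7,160.1711
  Σ                    936.3003     7,322.8694
P = 936.3003; D_Mac = 7.82107 half-year periods = 3.91053 yrs; D_mod = 3.91053/(1+0.01475) = 3.85369 yrs.
ΔP/P ≈ -D_mod · Δy = -3.85369 × (+0.022) = -0.084781 = -8.4781%.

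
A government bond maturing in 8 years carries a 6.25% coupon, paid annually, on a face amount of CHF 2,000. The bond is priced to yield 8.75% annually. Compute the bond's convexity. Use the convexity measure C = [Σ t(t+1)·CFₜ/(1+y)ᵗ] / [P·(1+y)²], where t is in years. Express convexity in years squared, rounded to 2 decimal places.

With y = 0.0875:
  t   CF        PV=CF/(1+0.0875)^t    t·PV        t(t+1)·PV
  1       125.00       114.9425       114.9425         229.8851
  2       125.00       105.6943       211.3886         634.1657
  3       125.00        97.1901       291.5704       1,166.2817
  4       125.00        89.3702       357.4810       1,787.4049
  5       125.00        82.1795       410.8977       2,465.3861
  6       125.00        75.5674       453.4043       3,173.8304
  7       125.00        69.4873       486.4108       3,891.2863
  8     2,125.00     1,086.2375     8,689.9004      78,209.1032
  Σ                  1,720.6689    11,015.9956      91,557.3432
P = 1,720.6689.
Convexity = Σ t(t+1)·PV / [P·(1+y)²] = 91,557.3432 / (1,720.6689 × 1.182656) = 44.99221.

44.99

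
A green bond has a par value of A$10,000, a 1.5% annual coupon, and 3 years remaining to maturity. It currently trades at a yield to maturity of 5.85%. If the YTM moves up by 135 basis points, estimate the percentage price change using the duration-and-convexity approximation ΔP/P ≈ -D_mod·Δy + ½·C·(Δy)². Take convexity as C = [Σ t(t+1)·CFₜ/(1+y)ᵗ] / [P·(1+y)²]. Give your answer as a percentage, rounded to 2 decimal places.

-3.67%

With y = 0.0585:
  t   CF        PV=CF/(1+0.0585)^t    t·PV        t(t+1)·PV
  1       150.00       141.7100       141.7100         283.4199
  2       150.00       133.8781       267.7562         803.2686
  3    10,150.00     8,558.4172    25,675.2517     102,701.0068
  Σ                  8,834.0053    26,084.7179     103,787.6954
P = 8,834.0053; D_Mac = 2.95276 yrs; D_mod = 2.78957 yrs; C = 10.48592.
Duration effect: -2.78957 × (+0.0135) = -0.037659
Convexity effect: 0.5 × 10.48592 × (0.0135)² = +0.0009555
ΔP/P ≈ -0.037659 + 0.0009555 = -0.036704 = -3.6704%.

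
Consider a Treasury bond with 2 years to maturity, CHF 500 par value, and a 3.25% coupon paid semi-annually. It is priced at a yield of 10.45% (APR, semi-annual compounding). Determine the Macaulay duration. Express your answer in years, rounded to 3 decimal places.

Periodic yield y = 0.05225. Discount each cash flow and weight by its period:
  t   CF        PV=CF/(1+0.05225)^t    t·PV
  1        8.125         7.7215         7.7215
  2        8.125         7.3381        14.6763
  3        8.125         6.9738        20.9213
  4      508.125       414.4716     1,657.8866
  Σ                    436.5051     1,701.2057
Price P = Σ PV = 436.5051.
Macaulay duration = Σ(t·PV) / P = 1,701.2057 / 436.5051 = 3.89733 half-year periods.
In years: 3.89733 / 2 = 1.94867 years.

1.949 years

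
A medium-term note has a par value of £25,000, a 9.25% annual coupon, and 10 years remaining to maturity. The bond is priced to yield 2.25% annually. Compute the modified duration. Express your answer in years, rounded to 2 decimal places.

7.46 years

Periodic yield y = 0.0225. First find Macaulay duration:
  t   CF        PV=CF/(1+0.0225)^t    t·PV
  1     2,312.50     2,261.6137     2,261.6137
  2     2,312.50     2,211.8471     4,423.6943
  3     2,312.50     2,163.1757     6,489.5270
  4     2,312.50     2,115.5752     8,462.3009
  5     2,312.50     2,069.0222    10,345.1112
  6     2,312.50     2,023.4936    12,140.9618
  7     2,312.50     1,978.9669    13,852.7681
  8     2,312.50     1,935.4199    15,483.3594
  9     2,312.50     1,892.8312    17,035.4810
  10   27,312.50    21,863.9330   218,639.3298
  Σ                 40,515.8786   309,134.1473
P = 40,515.8786; Macaulay duration = 309,134.1473 / 40,515.8786 = 7.62995 years.
Modified duration = D_Mac / (1 + y) = 7.62995 / 1.0225 = 7.46205 years.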